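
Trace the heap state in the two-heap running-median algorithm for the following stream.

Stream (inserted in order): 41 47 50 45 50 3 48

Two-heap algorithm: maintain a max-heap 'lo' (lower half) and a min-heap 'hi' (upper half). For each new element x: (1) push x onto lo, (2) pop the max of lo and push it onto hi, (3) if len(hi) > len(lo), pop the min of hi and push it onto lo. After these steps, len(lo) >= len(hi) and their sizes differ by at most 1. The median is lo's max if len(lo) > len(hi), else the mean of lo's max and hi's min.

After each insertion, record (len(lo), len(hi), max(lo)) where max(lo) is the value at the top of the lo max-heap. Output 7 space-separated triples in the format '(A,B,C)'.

Answer: (1,0,41) (1,1,41) (2,1,47) (2,2,45) (3,2,47) (3,3,45) (4,3,47)

Derivation:
Step 1: insert 41 -> lo=[41] hi=[] -> (len(lo)=1, len(hi)=0, max(lo)=41)
Step 2: insert 47 -> lo=[41] hi=[47] -> (len(lo)=1, len(hi)=1, max(lo)=41)
Step 3: insert 50 -> lo=[41, 47] hi=[50] -> (len(lo)=2, len(hi)=1, max(lo)=47)
Step 4: insert 45 -> lo=[41, 45] hi=[47, 50] -> (len(lo)=2, len(hi)=2, max(lo)=45)
Step 5: insert 50 -> lo=[41, 45, 47] hi=[50, 50] -> (len(lo)=3, len(hi)=2, max(lo)=47)
Step 6: insert 3 -> lo=[3, 41, 45] hi=[47, 50, 50] -> (len(lo)=3, len(hi)=3, max(lo)=45)
Step 7: insert 48 -> lo=[3, 41, 45, 47] hi=[48, 50, 50] -> (len(lo)=4, len(hi)=3, max(lo)=47)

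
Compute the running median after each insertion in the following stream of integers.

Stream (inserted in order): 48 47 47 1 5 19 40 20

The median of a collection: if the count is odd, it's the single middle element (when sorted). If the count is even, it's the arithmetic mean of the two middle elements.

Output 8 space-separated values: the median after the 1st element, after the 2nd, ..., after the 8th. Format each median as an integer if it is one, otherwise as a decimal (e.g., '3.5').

Step 1: insert 48 -> lo=[48] (size 1, max 48) hi=[] (size 0) -> median=48
Step 2: insert 47 -> lo=[47] (size 1, max 47) hi=[48] (size 1, min 48) -> median=47.5
Step 3: insert 47 -> lo=[47, 47] (size 2, max 47) hi=[48] (size 1, min 48) -> median=47
Step 4: insert 1 -> lo=[1, 47] (size 2, max 47) hi=[47, 48] (size 2, min 47) -> median=47
Step 5: insert 5 -> lo=[1, 5, 47] (size 3, max 47) hi=[47, 48] (size 2, min 47) -> median=47
Step 6: insert 19 -> lo=[1, 5, 19] (size 3, max 19) hi=[47, 47, 48] (size 3, min 47) -> median=33
Step 7: insert 40 -> lo=[1, 5, 19, 40] (size 4, max 40) hi=[47, 47, 48] (size 3, min 47) -> median=40
Step 8: insert 20 -> lo=[1, 5, 19, 20] (size 4, max 20) hi=[40, 47, 47, 48] (size 4, min 40) -> median=30

Answer: 48 47.5 47 47 47 33 40 30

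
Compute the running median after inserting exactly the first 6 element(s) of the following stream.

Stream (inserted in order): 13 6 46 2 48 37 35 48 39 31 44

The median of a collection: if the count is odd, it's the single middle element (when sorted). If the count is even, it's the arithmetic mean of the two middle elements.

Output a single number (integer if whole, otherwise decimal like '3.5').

Step 1: insert 13 -> lo=[13] (size 1, max 13) hi=[] (size 0) -> median=13
Step 2: insert 6 -> lo=[6] (size 1, max 6) hi=[13] (size 1, min 13) -> median=9.5
Step 3: insert 46 -> lo=[6, 13] (size 2, max 13) hi=[46] (size 1, min 46) -> median=13
Step 4: insert 2 -> lo=[2, 6] (size 2, max 6) hi=[13, 46] (size 2, min 13) -> median=9.5
Step 5: insert 48 -> lo=[2, 6, 13] (size 3, max 13) hi=[46, 48] (size 2, min 46) -> median=13
Step 6: insert 37 -> lo=[2, 6, 13] (size 3, max 13) hi=[37, 46, 48] (size 3, min 37) -> median=25

Answer: 25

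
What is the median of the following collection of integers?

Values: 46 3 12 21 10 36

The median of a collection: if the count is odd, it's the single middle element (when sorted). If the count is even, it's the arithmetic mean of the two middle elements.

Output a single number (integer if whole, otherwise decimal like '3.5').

Step 1: insert 46 -> lo=[46] (size 1, max 46) hi=[] (size 0) -> median=46
Step 2: insert 3 -> lo=[3] (size 1, max 3) hi=[46] (size 1, min 46) -> median=24.5
Step 3: insert 12 -> lo=[3, 12] (size 2, max 12) hi=[46] (size 1, min 46) -> median=12
Step 4: insert 21 -> lo=[3, 12] (size 2, max 12) hi=[21, 46] (size 2, min 21) -> median=16.5
Step 5: insert 10 -> lo=[3, 10, 12] (size 3, max 12) hi=[21, 46] (size 2, min 21) -> median=12
Step 6: insert 36 -> lo=[3, 10, 12] (size 3, max 12) hi=[21, 36, 46] (size 3, min 21) -> median=16.5

Answer: 16.5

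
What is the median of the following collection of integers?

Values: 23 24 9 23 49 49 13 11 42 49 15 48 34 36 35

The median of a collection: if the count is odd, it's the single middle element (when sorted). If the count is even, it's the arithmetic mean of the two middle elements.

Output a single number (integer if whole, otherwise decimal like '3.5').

Step 1: insert 23 -> lo=[23] (size 1, max 23) hi=[] (size 0) -> median=23
Step 2: insert 24 -> lo=[23] (size 1, max 23) hi=[24] (size 1, min 24) -> median=23.5
Step 3: insert 9 -> lo=[9, 23] (size 2, max 23) hi=[24] (size 1, min 24) -> median=23
Step 4: insert 23 -> lo=[9, 23] (size 2, max 23) hi=[23, 24] (size 2, min 23) -> median=23
Step 5: insert 49 -> lo=[9, 23, 23] (size 3, max 23) hi=[24, 49] (size 2, min 24) -> median=23
Step 6: insert 49 -> lo=[9, 23, 23] (size 3, max 23) hi=[24, 49, 49] (size 3, min 24) -> median=23.5
Step 7: insert 13 -> lo=[9, 13, 23, 23] (size 4, max 23) hi=[24, 49, 49] (size 3, min 24) -> median=23
Step 8: insert 11 -> lo=[9, 11, 13, 23] (size 4, max 23) hi=[23, 24, 49, 49] (size 4, min 23) -> median=23
Step 9: insert 42 -> lo=[9, 11, 13, 23, 23] (size 5, max 23) hi=[24, 42, 49, 49] (size 4, min 24) -> median=23
Step 10: insert 49 -> lo=[9, 11, 13, 23, 23] (size 5, max 23) hi=[24, 42, 49, 49, 49] (size 5, min 24) -> median=23.5
Step 11: insert 15 -> lo=[9, 11, 13, 15, 23, 23] (size 6, max 23) hi=[24, 42, 49, 49, 49] (size 5, min 24) -> median=23
Step 12: insert 48 -> lo=[9, 11, 13, 15, 23, 23] (size 6, max 23) hi=[24, 42, 48, 49, 49, 49] (size 6, min 24) -> median=23.5
Step 13: insert 34 -> lo=[9, 11, 13, 15, 23, 23, 24] (size 7, max 24) hi=[34, 42, 48, 49, 49, 49] (size 6, min 34) -> median=24
Step 14: insert 36 -> lo=[9, 11, 13, 15, 23, 23, 24] (size 7, max 24) hi=[34, 36, 42, 48, 49, 49, 49] (size 7, min 34) -> median=29
Step 15: insert 35 -> lo=[9, 11, 13, 15, 23, 23, 24, 34] (size 8, max 34) hi=[35, 36, 42, 48, 49, 49, 49] (size 7, min 35) -> median=34

Answer: 34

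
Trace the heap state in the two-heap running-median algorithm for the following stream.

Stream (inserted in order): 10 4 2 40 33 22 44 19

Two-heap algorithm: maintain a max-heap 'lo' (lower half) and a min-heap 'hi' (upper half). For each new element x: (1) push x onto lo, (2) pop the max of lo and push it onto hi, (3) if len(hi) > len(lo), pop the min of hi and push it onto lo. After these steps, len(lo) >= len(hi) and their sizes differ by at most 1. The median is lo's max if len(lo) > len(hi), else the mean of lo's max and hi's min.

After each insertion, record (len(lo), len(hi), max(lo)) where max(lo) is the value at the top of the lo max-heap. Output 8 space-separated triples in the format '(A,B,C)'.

Answer: (1,0,10) (1,1,4) (2,1,4) (2,2,4) (3,2,10) (3,3,10) (4,3,22) (4,4,19)

Derivation:
Step 1: insert 10 -> lo=[10] hi=[] -> (len(lo)=1, len(hi)=0, max(lo)=10)
Step 2: insert 4 -> lo=[4] hi=[10] -> (len(lo)=1, len(hi)=1, max(lo)=4)
Step 3: insert 2 -> lo=[2, 4] hi=[10] -> (len(lo)=2, len(hi)=1, max(lo)=4)
Step 4: insert 40 -> lo=[2, 4] hi=[10, 40] -> (len(lo)=2, len(hi)=2, max(lo)=4)
Step 5: insert 33 -> lo=[2, 4, 10] hi=[33, 40] -> (len(lo)=3, len(hi)=2, max(lo)=10)
Step 6: insert 22 -> lo=[2, 4, 10] hi=[22, 33, 40] -> (len(lo)=3, len(hi)=3, max(lo)=10)
Step 7: insert 44 -> lo=[2, 4, 10, 22] hi=[33, 40, 44] -> (len(lo)=4, len(hi)=3, max(lo)=22)
Step 8: insert 19 -> lo=[2, 4, 10, 19] hi=[22, 33, 40, 44] -> (len(lo)=4, len(hi)=4, max(lo)=19)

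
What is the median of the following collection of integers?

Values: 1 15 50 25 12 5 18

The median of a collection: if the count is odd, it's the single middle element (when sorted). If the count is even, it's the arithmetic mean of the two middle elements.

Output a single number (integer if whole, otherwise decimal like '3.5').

Answer: 15

Derivation:
Step 1: insert 1 -> lo=[1] (size 1, max 1) hi=[] (size 0) -> median=1
Step 2: insert 15 -> lo=[1] (size 1, max 1) hi=[15] (size 1, min 15) -> median=8
Step 3: insert 50 -> lo=[1, 15] (size 2, max 15) hi=[50] (size 1, min 50) -> median=15
Step 4: insert 25 -> lo=[1, 15] (size 2, max 15) hi=[25, 50] (size 2, min 25) -> median=20
Step 5: insert 12 -> lo=[1, 12, 15] (size 3, max 15) hi=[25, 50] (size 2, min 25) -> median=15
Step 6: insert 5 -> lo=[1, 5, 12] (size 3, max 12) hi=[15, 25, 50] (size 3, min 15) -> median=13.5
Step 7: insert 18 -> lo=[1, 5, 12, 15] (size 4, max 15) hi=[18, 25, 50] (size 3, min 18) -> median=15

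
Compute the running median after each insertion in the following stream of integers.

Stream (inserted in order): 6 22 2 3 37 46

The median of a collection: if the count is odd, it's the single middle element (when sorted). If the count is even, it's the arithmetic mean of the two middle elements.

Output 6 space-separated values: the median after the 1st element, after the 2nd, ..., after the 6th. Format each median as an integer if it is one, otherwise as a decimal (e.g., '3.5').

Step 1: insert 6 -> lo=[6] (size 1, max 6) hi=[] (size 0) -> median=6
Step 2: insert 22 -> lo=[6] (size 1, max 6) hi=[22] (size 1, min 22) -> median=14
Step 3: insert 2 -> lo=[2, 6] (size 2, max 6) hi=[22] (size 1, min 22) -> median=6
Step 4: insert 3 -> lo=[2, 3] (size 2, max 3) hi=[6, 22] (size 2, min 6) -> median=4.5
Step 5: insert 37 -> lo=[2, 3, 6] (size 3, max 6) hi=[22, 37] (size 2, min 22) -> median=6
Step 6: insert 46 -> lo=[2, 3, 6] (size 3, max 6) hi=[22, 37, 46] (size 3, min 22) -> median=14

Answer: 6 14 6 4.5 6 14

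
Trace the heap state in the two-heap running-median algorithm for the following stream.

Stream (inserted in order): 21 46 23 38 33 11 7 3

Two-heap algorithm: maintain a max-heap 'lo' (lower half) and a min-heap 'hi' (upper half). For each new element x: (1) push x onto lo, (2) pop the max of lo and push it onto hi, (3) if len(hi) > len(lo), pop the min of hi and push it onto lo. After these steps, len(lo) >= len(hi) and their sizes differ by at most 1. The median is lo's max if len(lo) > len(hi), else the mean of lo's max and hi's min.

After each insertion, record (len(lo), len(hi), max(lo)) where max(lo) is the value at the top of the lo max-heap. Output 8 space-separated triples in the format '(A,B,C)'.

Step 1: insert 21 -> lo=[21] hi=[] -> (len(lo)=1, len(hi)=0, max(lo)=21)
Step 2: insert 46 -> lo=[21] hi=[46] -> (len(lo)=1, len(hi)=1, max(lo)=21)
Step 3: insert 23 -> lo=[21, 23] hi=[46] -> (len(lo)=2, len(hi)=1, max(lo)=23)
Step 4: insert 38 -> lo=[21, 23] hi=[38, 46] -> (len(lo)=2, len(hi)=2, max(lo)=23)
Step 5: insert 33 -> lo=[21, 23, 33] hi=[38, 46] -> (len(lo)=3, len(hi)=2, max(lo)=33)
Step 6: insert 11 -> lo=[11, 21, 23] hi=[33, 38, 46] -> (len(lo)=3, len(hi)=3, max(lo)=23)
Step 7: insert 7 -> lo=[7, 11, 21, 23] hi=[33, 38, 46] -> (len(lo)=4, len(hi)=3, max(lo)=23)
Step 8: insert 3 -> lo=[3, 7, 11, 21] hi=[23, 33, 38, 46] -> (len(lo)=4, len(hi)=4, max(lo)=21)

Answer: (1,0,21) (1,1,21) (2,1,23) (2,2,23) (3,2,33) (3,3,23) (4,3,23) (4,4,21)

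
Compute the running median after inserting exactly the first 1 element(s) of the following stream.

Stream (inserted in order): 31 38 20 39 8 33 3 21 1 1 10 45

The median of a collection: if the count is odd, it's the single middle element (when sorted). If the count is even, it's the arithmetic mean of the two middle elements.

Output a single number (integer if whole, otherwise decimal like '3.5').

Step 1: insert 31 -> lo=[31] (size 1, max 31) hi=[] (size 0) -> median=31

Answer: 31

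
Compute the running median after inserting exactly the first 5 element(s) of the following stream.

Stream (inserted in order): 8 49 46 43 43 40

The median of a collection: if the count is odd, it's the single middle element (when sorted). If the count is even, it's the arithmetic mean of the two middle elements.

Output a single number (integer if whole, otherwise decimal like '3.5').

Step 1: insert 8 -> lo=[8] (size 1, max 8) hi=[] (size 0) -> median=8
Step 2: insert 49 -> lo=[8] (size 1, max 8) hi=[49] (size 1, min 49) -> median=28.5
Step 3: insert 46 -> lo=[8, 46] (size 2, max 46) hi=[49] (size 1, min 49) -> median=46
Step 4: insert 43 -> lo=[8, 43] (size 2, max 43) hi=[46, 49] (size 2, min 46) -> median=44.5
Step 5: insert 43 -> lo=[8, 43, 43] (size 3, max 43) hi=[46, 49] (size 2, min 46) -> median=43

Answer: 43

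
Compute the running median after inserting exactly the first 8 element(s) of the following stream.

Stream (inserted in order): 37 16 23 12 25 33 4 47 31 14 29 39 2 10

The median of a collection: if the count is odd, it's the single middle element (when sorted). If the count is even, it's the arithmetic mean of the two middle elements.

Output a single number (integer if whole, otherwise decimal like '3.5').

Step 1: insert 37 -> lo=[37] (size 1, max 37) hi=[] (size 0) -> median=37
Step 2: insert 16 -> lo=[16] (size 1, max 16) hi=[37] (size 1, min 37) -> median=26.5
Step 3: insert 23 -> lo=[16, 23] (size 2, max 23) hi=[37] (size 1, min 37) -> median=23
Step 4: insert 12 -> lo=[12, 16] (size 2, max 16) hi=[23, 37] (size 2, min 23) -> median=19.5
Step 5: insert 25 -> lo=[12, 16, 23] (size 3, max 23) hi=[25, 37] (size 2, min 25) -> median=23
Step 6: insert 33 -> lo=[12, 16, 23] (size 3, max 23) hi=[25, 33, 37] (size 3, min 25) -> median=24
Step 7: insert 4 -> lo=[4, 12, 16, 23] (size 4, max 23) hi=[25, 33, 37] (size 3, min 25) -> median=23
Step 8: insert 47 -> lo=[4, 12, 16, 23] (size 4, max 23) hi=[25, 33, 37, 47] (size 4, min 25) -> median=24

Answer: 24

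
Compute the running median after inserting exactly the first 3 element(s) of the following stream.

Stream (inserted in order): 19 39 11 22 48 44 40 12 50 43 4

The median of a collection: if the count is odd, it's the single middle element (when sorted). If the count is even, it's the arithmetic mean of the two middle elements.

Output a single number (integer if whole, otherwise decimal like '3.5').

Answer: 19

Derivation:
Step 1: insert 19 -> lo=[19] (size 1, max 19) hi=[] (size 0) -> median=19
Step 2: insert 39 -> lo=[19] (size 1, max 19) hi=[39] (size 1, min 39) -> median=29
Step 3: insert 11 -> lo=[11, 19] (size 2, max 19) hi=[39] (size 1, min 39) -> median=19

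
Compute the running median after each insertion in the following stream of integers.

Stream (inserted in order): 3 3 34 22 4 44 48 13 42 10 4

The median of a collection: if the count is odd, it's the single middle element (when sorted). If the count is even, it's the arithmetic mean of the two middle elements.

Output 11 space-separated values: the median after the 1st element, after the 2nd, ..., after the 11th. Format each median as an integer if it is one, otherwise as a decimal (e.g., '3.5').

Step 1: insert 3 -> lo=[3] (size 1, max 3) hi=[] (size 0) -> median=3
Step 2: insert 3 -> lo=[3] (size 1, max 3) hi=[3] (size 1, min 3) -> median=3
Step 3: insert 34 -> lo=[3, 3] (size 2, max 3) hi=[34] (size 1, min 34) -> median=3
Step 4: insert 22 -> lo=[3, 3] (size 2, max 3) hi=[22, 34] (size 2, min 22) -> median=12.5
Step 5: insert 4 -> lo=[3, 3, 4] (size 3, max 4) hi=[22, 34] (size 2, min 22) -> median=4
Step 6: insert 44 -> lo=[3, 3, 4] (size 3, max 4) hi=[22, 34, 44] (size 3, min 22) -> median=13
Step 7: insert 48 -> lo=[3, 3, 4, 22] (size 4, max 22) hi=[34, 44, 48] (size 3, min 34) -> median=22
Step 8: insert 13 -> lo=[3, 3, 4, 13] (size 4, max 13) hi=[22, 34, 44, 48] (size 4, min 22) -> median=17.5
Step 9: insert 42 -> lo=[3, 3, 4, 13, 22] (size 5, max 22) hi=[34, 42, 44, 48] (size 4, min 34) -> median=22
Step 10: insert 10 -> lo=[3, 3, 4, 10, 13] (size 5, max 13) hi=[22, 34, 42, 44, 48] (size 5, min 22) -> median=17.5
Step 11: insert 4 -> lo=[3, 3, 4, 4, 10, 13] (size 6, max 13) hi=[22, 34, 42, 44, 48] (size 5, min 22) -> median=13

Answer: 3 3 3 12.5 4 13 22 17.5 22 17.5 13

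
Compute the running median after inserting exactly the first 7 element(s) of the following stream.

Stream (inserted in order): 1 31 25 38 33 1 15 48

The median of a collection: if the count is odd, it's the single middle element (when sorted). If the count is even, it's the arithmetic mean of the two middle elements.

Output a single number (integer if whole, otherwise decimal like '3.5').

Answer: 25

Derivation:
Step 1: insert 1 -> lo=[1] (size 1, max 1) hi=[] (size 0) -> median=1
Step 2: insert 31 -> lo=[1] (size 1, max 1) hi=[31] (size 1, min 31) -> median=16
Step 3: insert 25 -> lo=[1, 25] (size 2, max 25) hi=[31] (size 1, min 31) -> median=25
Step 4: insert 38 -> lo=[1, 25] (size 2, max 25) hi=[31, 38] (size 2, min 31) -> median=28
Step 5: insert 33 -> lo=[1, 25, 31] (size 3, max 31) hi=[33, 38] (size 2, min 33) -> median=31
Step 6: insert 1 -> lo=[1, 1, 25] (size 3, max 25) hi=[31, 33, 38] (size 3, min 31) -> median=28
Step 7: insert 15 -> lo=[1, 1, 15, 25] (size 4, max 25) hi=[31, 33, 38] (size 3, min 31) -> median=25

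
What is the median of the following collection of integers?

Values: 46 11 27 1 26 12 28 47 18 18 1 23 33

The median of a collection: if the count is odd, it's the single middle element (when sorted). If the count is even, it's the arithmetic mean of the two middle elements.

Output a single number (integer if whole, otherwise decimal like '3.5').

Step 1: insert 46 -> lo=[46] (size 1, max 46) hi=[] (size 0) -> median=46
Step 2: insert 11 -> lo=[11] (size 1, max 11) hi=[46] (size 1, min 46) -> median=28.5
Step 3: insert 27 -> lo=[11, 27] (size 2, max 27) hi=[46] (size 1, min 46) -> median=27
Step 4: insert 1 -> lo=[1, 11] (size 2, max 11) hi=[27, 46] (size 2, min 27) -> median=19
Step 5: insert 26 -> lo=[1, 11, 26] (size 3, max 26) hi=[27, 46] (size 2, min 27) -> median=26
Step 6: insert 12 -> lo=[1, 11, 12] (size 3, max 12) hi=[26, 27, 46] (size 3, min 26) -> median=19
Step 7: insert 28 -> lo=[1, 11, 12, 26] (size 4, max 26) hi=[27, 28, 46] (size 3, min 27) -> median=26
Step 8: insert 47 -> lo=[1, 11, 12, 26] (size 4, max 26) hi=[27, 28, 46, 47] (size 4, min 27) -> median=26.5
Step 9: insert 18 -> lo=[1, 11, 12, 18, 26] (size 5, max 26) hi=[27, 28, 46, 47] (size 4, min 27) -> median=26
Step 10: insert 18 -> lo=[1, 11, 12, 18, 18] (size 5, max 18) hi=[26, 27, 28, 46, 47] (size 5, min 26) -> median=22
Step 11: insert 1 -> lo=[1, 1, 11, 12, 18, 18] (size 6, max 18) hi=[26, 27, 28, 46, 47] (size 5, min 26) -> median=18
Step 12: insert 23 -> lo=[1, 1, 11, 12, 18, 18] (size 6, max 18) hi=[23, 26, 27, 28, 46, 47] (size 6, min 23) -> median=20.5
Step 13: insert 33 -> lo=[1, 1, 11, 12, 18, 18, 23] (size 7, max 23) hi=[26, 27, 28, 33, 46, 47] (size 6, min 26) -> median=23

Answer: 23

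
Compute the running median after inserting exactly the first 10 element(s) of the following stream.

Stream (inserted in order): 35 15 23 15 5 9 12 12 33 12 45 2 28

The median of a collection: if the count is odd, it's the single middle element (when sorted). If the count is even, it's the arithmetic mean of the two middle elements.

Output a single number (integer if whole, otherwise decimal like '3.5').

Answer: 13.5

Derivation:
Step 1: insert 35 -> lo=[35] (size 1, max 35) hi=[] (size 0) -> median=35
Step 2: insert 15 -> lo=[15] (size 1, max 15) hi=[35] (size 1, min 35) -> median=25
Step 3: insert 23 -> lo=[15, 23] (size 2, max 23) hi=[35] (size 1, min 35) -> median=23
Step 4: insert 15 -> lo=[15, 15] (size 2, max 15) hi=[23, 35] (size 2, min 23) -> median=19
Step 5: insert 5 -> lo=[5, 15, 15] (size 3, max 15) hi=[23, 35] (size 2, min 23) -> median=15
Step 6: insert 9 -> lo=[5, 9, 15] (size 3, max 15) hi=[15, 23, 35] (size 3, min 15) -> median=15
Step 7: insert 12 -> lo=[5, 9, 12, 15] (size 4, max 15) hi=[15, 23, 35] (size 3, min 15) -> median=15
Step 8: insert 12 -> lo=[5, 9, 12, 12] (size 4, max 12) hi=[15, 15, 23, 35] (size 4, min 15) -> median=13.5
Step 9: insert 33 -> lo=[5, 9, 12, 12, 15] (size 5, max 15) hi=[15, 23, 33, 35] (size 4, min 15) -> median=15
Step 10: insert 12 -> lo=[5, 9, 12, 12, 12] (size 5, max 12) hi=[15, 15, 23, 33, 35] (size 5, min 15) -> median=13.5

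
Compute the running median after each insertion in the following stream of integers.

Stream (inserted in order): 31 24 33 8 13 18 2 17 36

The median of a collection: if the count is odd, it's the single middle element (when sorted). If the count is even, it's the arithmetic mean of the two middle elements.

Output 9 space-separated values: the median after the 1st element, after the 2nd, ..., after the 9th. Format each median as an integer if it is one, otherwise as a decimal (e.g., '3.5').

Step 1: insert 31 -> lo=[31] (size 1, max 31) hi=[] (size 0) -> median=31
Step 2: insert 24 -> lo=[24] (size 1, max 24) hi=[31] (size 1, min 31) -> median=27.5
Step 3: insert 33 -> lo=[24, 31] (size 2, max 31) hi=[33] (size 1, min 33) -> median=31
Step 4: insert 8 -> lo=[8, 24] (size 2, max 24) hi=[31, 33] (size 2, min 31) -> median=27.5
Step 5: insert 13 -> lo=[8, 13, 24] (size 3, max 24) hi=[31, 33] (size 2, min 31) -> median=24
Step 6: insert 18 -> lo=[8, 13, 18] (size 3, max 18) hi=[24, 31, 33] (size 3, min 24) -> median=21
Step 7: insert 2 -> lo=[2, 8, 13, 18] (size 4, max 18) hi=[24, 31, 33] (size 3, min 24) -> median=18
Step 8: insert 17 -> lo=[2, 8, 13, 17] (size 4, max 17) hi=[18, 24, 31, 33] (size 4, min 18) -> median=17.5
Step 9: insert 36 -> lo=[2, 8, 13, 17, 18] (size 5, max 18) hi=[24, 31, 33, 36] (size 4, min 24) -> median=18

Answer: 31 27.5 31 27.5 24 21 18 17.5 18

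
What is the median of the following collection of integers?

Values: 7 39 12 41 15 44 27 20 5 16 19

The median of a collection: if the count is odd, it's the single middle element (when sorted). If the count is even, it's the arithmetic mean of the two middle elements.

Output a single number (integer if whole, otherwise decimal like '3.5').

Answer: 19

Derivation:
Step 1: insert 7 -> lo=[7] (size 1, max 7) hi=[] (size 0) -> median=7
Step 2: insert 39 -> lo=[7] (size 1, max 7) hi=[39] (size 1, min 39) -> median=23
Step 3: insert 12 -> lo=[7, 12] (size 2, max 12) hi=[39] (size 1, min 39) -> median=12
Step 4: insert 41 -> lo=[7, 12] (size 2, max 12) hi=[39, 41] (size 2, min 39) -> median=25.5
Step 5: insert 15 -> lo=[7, 12, 15] (size 3, max 15) hi=[39, 41] (size 2, min 39) -> median=15
Step 6: insert 44 -> lo=[7, 12, 15] (size 3, max 15) hi=[39, 41, 44] (size 3, min 39) -> median=27
Step 7: insert 27 -> lo=[7, 12, 15, 27] (size 4, max 27) hi=[39, 41, 44] (size 3, min 39) -> median=27
Step 8: insert 20 -> lo=[7, 12, 15, 20] (size 4, max 20) hi=[27, 39, 41, 44] (size 4, min 27) -> median=23.5
Step 9: insert 5 -> lo=[5, 7, 12, 15, 20] (size 5, max 20) hi=[27, 39, 41, 44] (size 4, min 27) -> median=20
Step 10: insert 16 -> lo=[5, 7, 12, 15, 16] (size 5, max 16) hi=[20, 27, 39, 41, 44] (size 5, min 20) -> median=18
Step 11: insert 19 -> lo=[5, 7, 12, 15, 16, 19] (size 6, max 19) hi=[20, 27, 39, 41, 44] (size 5, min 20) -> median=19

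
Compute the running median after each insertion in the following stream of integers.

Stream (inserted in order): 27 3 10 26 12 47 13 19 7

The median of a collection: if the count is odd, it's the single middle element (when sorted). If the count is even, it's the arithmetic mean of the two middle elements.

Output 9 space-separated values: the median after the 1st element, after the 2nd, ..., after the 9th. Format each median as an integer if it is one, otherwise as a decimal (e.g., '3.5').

Step 1: insert 27 -> lo=[27] (size 1, max 27) hi=[] (size 0) -> median=27
Step 2: insert 3 -> lo=[3] (size 1, max 3) hi=[27] (size 1, min 27) -> median=15
Step 3: insert 10 -> lo=[3, 10] (size 2, max 10) hi=[27] (size 1, min 27) -> median=10
Step 4: insert 26 -> lo=[3, 10] (size 2, max 10) hi=[26, 27] (size 2, min 26) -> median=18
Step 5: insert 12 -> lo=[3, 10, 12] (size 3, max 12) hi=[26, 27] (size 2, min 26) -> median=12
Step 6: insert 47 -> lo=[3, 10, 12] (size 3, max 12) hi=[26, 27, 47] (size 3, min 26) -> median=19
Step 7: insert 13 -> lo=[3, 10, 12, 13] (size 4, max 13) hi=[26, 27, 47] (size 3, min 26) -> median=13
Step 8: insert 19 -> lo=[3, 10, 12, 13] (size 4, max 13) hi=[19, 26, 27, 47] (size 4, min 19) -> median=16
Step 9: insert 7 -> lo=[3, 7, 10, 12, 13] (size 5, max 13) hi=[19, 26, 27, 47] (size 4, min 19) -> median=13

Answer: 27 15 10 18 12 19 13 16 13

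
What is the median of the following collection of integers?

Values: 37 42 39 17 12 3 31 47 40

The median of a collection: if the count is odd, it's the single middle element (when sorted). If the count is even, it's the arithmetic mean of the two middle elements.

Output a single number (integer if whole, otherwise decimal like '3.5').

Step 1: insert 37 -> lo=[37] (size 1, max 37) hi=[] (size 0) -> median=37
Step 2: insert 42 -> lo=[37] (size 1, max 37) hi=[42] (size 1, min 42) -> median=39.5
Step 3: insert 39 -> lo=[37, 39] (size 2, max 39) hi=[42] (size 1, min 42) -> median=39
Step 4: insert 17 -> lo=[17, 37] (size 2, max 37) hi=[39, 42] (size 2, min 39) -> median=38
Step 5: insert 12 -> lo=[12, 17, 37] (size 3, max 37) hi=[39, 42] (size 2, min 39) -> median=37
Step 6: insert 3 -> lo=[3, 12, 17] (size 3, max 17) hi=[37, 39, 42] (size 3, min 37) -> median=27
Step 7: insert 31 -> lo=[3, 12, 17, 31] (size 4, max 31) hi=[37, 39, 42] (size 3, min 37) -> median=31
Step 8: insert 47 -> lo=[3, 12, 17, 31] (size 4, max 31) hi=[37, 39, 42, 47] (size 4, min 37) -> median=34
Step 9: insert 40 -> lo=[3, 12, 17, 31, 37] (size 5, max 37) hi=[39, 40, 42, 47] (size 4, min 39) -> median=37

Answer: 37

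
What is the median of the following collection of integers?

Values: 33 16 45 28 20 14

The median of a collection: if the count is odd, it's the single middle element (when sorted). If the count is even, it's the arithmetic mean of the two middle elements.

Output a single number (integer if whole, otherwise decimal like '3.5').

Answer: 24

Derivation:
Step 1: insert 33 -> lo=[33] (size 1, max 33) hi=[] (size 0) -> median=33
Step 2: insert 16 -> lo=[16] (size 1, max 16) hi=[33] (size 1, min 33) -> median=24.5
Step 3: insert 45 -> lo=[16, 33] (size 2, max 33) hi=[45] (size 1, min 45) -> median=33
Step 4: insert 28 -> lo=[16, 28] (size 2, max 28) hi=[33, 45] (size 2, min 33) -> median=30.5
Step 5: insert 20 -> lo=[16, 20, 28] (size 3, max 28) hi=[33, 45] (size 2, min 33) -> median=28
Step 6: insert 14 -> lo=[14, 16, 20] (size 3, max 20) hi=[28, 33, 45] (size 3, min 28) -> median=24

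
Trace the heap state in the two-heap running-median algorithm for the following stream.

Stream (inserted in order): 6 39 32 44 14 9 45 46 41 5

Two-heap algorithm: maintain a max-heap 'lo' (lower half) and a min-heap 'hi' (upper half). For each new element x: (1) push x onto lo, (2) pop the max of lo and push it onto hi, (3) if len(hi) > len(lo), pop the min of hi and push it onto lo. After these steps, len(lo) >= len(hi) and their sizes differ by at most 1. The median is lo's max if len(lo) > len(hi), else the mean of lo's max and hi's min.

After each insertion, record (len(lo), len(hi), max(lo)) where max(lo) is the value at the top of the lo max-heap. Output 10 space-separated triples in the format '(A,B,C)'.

Step 1: insert 6 -> lo=[6] hi=[] -> (len(lo)=1, len(hi)=0, max(lo)=6)
Step 2: insert 39 -> lo=[6] hi=[39] -> (len(lo)=1, len(hi)=1, max(lo)=6)
Step 3: insert 32 -> lo=[6, 32] hi=[39] -> (len(lo)=2, len(hi)=1, max(lo)=32)
Step 4: insert 44 -> lo=[6, 32] hi=[39, 44] -> (len(lo)=2, len(hi)=2, max(lo)=32)
Step 5: insert 14 -> lo=[6, 14, 32] hi=[39, 44] -> (len(lo)=3, len(hi)=2, max(lo)=32)
Step 6: insert 9 -> lo=[6, 9, 14] hi=[32, 39, 44] -> (len(lo)=3, len(hi)=3, max(lo)=14)
Step 7: insert 45 -> lo=[6, 9, 14, 32] hi=[39, 44, 45] -> (len(lo)=4, len(hi)=3, max(lo)=32)
Step 8: insert 46 -> lo=[6, 9, 14, 32] hi=[39, 44, 45, 46] -> (len(lo)=4, len(hi)=4, max(lo)=32)
Step 9: insert 41 -> lo=[6, 9, 14, 32, 39] hi=[41, 44, 45, 46] -> (len(lo)=5, len(hi)=4, max(lo)=39)
Step 10: insert 5 -> lo=[5, 6, 9, 14, 32] hi=[39, 41, 44, 45, 46] -> (len(lo)=5, len(hi)=5, max(lo)=32)

Answer: (1,0,6) (1,1,6) (2,1,32) (2,2,32) (3,2,32) (3,3,14) (4,3,32) (4,4,32) (5,4,39) (5,5,32)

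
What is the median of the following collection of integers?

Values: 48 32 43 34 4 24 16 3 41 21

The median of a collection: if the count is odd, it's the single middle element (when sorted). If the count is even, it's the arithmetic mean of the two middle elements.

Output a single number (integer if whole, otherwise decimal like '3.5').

Step 1: insert 48 -> lo=[48] (size 1, max 48) hi=[] (size 0) -> median=48
Step 2: insert 32 -> lo=[32] (size 1, max 32) hi=[48] (size 1, min 48) -> median=40
Step 3: insert 43 -> lo=[32, 43] (size 2, max 43) hi=[48] (size 1, min 48) -> median=43
Step 4: insert 34 -> lo=[32, 34] (size 2, max 34) hi=[43, 48] (size 2, min 43) -> median=38.5
Step 5: insert 4 -> lo=[4, 32, 34] (size 3, max 34) hi=[43, 48] (size 2, min 43) -> median=34
Step 6: insert 24 -> lo=[4, 24, 32] (size 3, max 32) hi=[34, 43, 48] (size 3, min 34) -> median=33
Step 7: insert 16 -> lo=[4, 16, 24, 32] (size 4, max 32) hi=[34, 43, 48] (size 3, min 34) -> median=32
Step 8: insert 3 -> lo=[3, 4, 16, 24] (size 4, max 24) hi=[32, 34, 43, 48] (size 4, min 32) -> median=28
Step 9: insert 41 -> lo=[3, 4, 16, 24, 32] (size 5, max 32) hi=[34, 41, 43, 48] (size 4, min 34) -> median=32
Step 10: insert 21 -> lo=[3, 4, 16, 21, 24] (size 5, max 24) hi=[32, 34, 41, 43, 48] (size 5, min 32) -> median=28

Answer: 28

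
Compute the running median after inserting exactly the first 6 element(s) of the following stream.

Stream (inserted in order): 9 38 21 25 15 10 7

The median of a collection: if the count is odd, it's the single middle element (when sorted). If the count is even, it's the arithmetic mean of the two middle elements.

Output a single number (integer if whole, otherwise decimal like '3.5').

Step 1: insert 9 -> lo=[9] (size 1, max 9) hi=[] (size 0) -> median=9
Step 2: insert 38 -> lo=[9] (size 1, max 9) hi=[38] (size 1, min 38) -> median=23.5
Step 3: insert 21 -> lo=[9, 21] (size 2, max 21) hi=[38] (size 1, min 38) -> median=21
Step 4: insert 25 -> lo=[9, 21] (size 2, max 21) hi=[25, 38] (size 2, min 25) -> median=23
Step 5: insert 15 -> lo=[9, 15, 21] (size 3, max 21) hi=[25, 38] (size 2, min 25) -> median=21
Step 6: insert 10 -> lo=[9, 10, 15] (size 3, max 15) hi=[21, 25, 38] (size 3, min 21) -> median=18

Answer: 18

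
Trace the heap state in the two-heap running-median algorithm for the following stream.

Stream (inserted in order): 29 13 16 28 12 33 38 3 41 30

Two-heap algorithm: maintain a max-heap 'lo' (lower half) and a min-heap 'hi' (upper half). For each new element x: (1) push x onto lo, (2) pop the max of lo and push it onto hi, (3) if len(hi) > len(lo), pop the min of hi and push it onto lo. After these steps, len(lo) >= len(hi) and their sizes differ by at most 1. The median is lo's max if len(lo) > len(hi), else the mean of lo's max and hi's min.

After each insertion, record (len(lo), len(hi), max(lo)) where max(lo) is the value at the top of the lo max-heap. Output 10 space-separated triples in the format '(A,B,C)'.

Step 1: insert 29 -> lo=[29] hi=[] -> (len(lo)=1, len(hi)=0, max(lo)=29)
Step 2: insert 13 -> lo=[13] hi=[29] -> (len(lo)=1, len(hi)=1, max(lo)=13)
Step 3: insert 16 -> lo=[13, 16] hi=[29] -> (len(lo)=2, len(hi)=1, max(lo)=16)
Step 4: insert 28 -> lo=[13, 16] hi=[28, 29] -> (len(lo)=2, len(hi)=2, max(lo)=16)
Step 5: insert 12 -> lo=[12, 13, 16] hi=[28, 29] -> (len(lo)=3, len(hi)=2, max(lo)=16)
Step 6: insert 33 -> lo=[12, 13, 16] hi=[28, 29, 33] -> (len(lo)=3, len(hi)=3, max(lo)=16)
Step 7: insert 38 -> lo=[12, 13, 16, 28] hi=[29, 33, 38] -> (len(lo)=4, len(hi)=3, max(lo)=28)
Step 8: insert 3 -> lo=[3, 12, 13, 16] hi=[28, 29, 33, 38] -> (len(lo)=4, len(hi)=4, max(lo)=16)
Step 9: insert 41 -> lo=[3, 12, 13, 16, 28] hi=[29, 33, 38, 41] -> (len(lo)=5, len(hi)=4, max(lo)=28)
Step 10: insert 30 -> lo=[3, 12, 13, 16, 28] hi=[29, 30, 33, 38, 41] -> (len(lo)=5, len(hi)=5, max(lo)=28)

Answer: (1,0,29) (1,1,13) (2,1,16) (2,2,16) (3,2,16) (3,3,16) (4,3,28) (4,4,16) (5,4,28) (5,5,28)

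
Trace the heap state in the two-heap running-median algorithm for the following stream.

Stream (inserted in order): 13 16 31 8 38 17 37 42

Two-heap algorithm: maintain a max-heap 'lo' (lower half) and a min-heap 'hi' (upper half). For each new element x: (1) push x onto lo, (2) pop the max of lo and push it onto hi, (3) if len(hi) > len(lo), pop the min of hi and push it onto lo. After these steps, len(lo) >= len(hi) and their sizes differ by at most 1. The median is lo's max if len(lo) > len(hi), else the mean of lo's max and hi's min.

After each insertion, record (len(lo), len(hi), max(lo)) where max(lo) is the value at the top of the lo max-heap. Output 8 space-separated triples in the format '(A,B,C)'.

Answer: (1,0,13) (1,1,13) (2,1,16) (2,2,13) (3,2,16) (3,3,16) (4,3,17) (4,4,17)

Derivation:
Step 1: insert 13 -> lo=[13] hi=[] -> (len(lo)=1, len(hi)=0, max(lo)=13)
Step 2: insert 16 -> lo=[13] hi=[16] -> (len(lo)=1, len(hi)=1, max(lo)=13)
Step 3: insert 31 -> lo=[13, 16] hi=[31] -> (len(lo)=2, len(hi)=1, max(lo)=16)
Step 4: insert 8 -> lo=[8, 13] hi=[16, 31] -> (len(lo)=2, len(hi)=2, max(lo)=13)
Step 5: insert 38 -> lo=[8, 13, 16] hi=[31, 38] -> (len(lo)=3, len(hi)=2, max(lo)=16)
Step 6: insert 17 -> lo=[8, 13, 16] hi=[17, 31, 38] -> (len(lo)=3, len(hi)=3, max(lo)=16)
Step 7: insert 37 -> lo=[8, 13, 16, 17] hi=[31, 37, 38] -> (len(lo)=4, len(hi)=3, max(lo)=17)
Step 8: insert 42 -> lo=[8, 13, 16, 17] hi=[31, 37, 38, 42] -> (len(lo)=4, len(hi)=4, max(lo)=17)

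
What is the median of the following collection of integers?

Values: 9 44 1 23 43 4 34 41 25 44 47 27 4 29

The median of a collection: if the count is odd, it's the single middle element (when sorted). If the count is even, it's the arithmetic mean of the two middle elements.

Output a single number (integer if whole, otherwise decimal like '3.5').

Step 1: insert 9 -> lo=[9] (size 1, max 9) hi=[] (size 0) -> median=9
Step 2: insert 44 -> lo=[9] (size 1, max 9) hi=[44] (size 1, min 44) -> median=26.5
Step 3: insert 1 -> lo=[1, 9] (size 2, max 9) hi=[44] (size 1, min 44) -> median=9
Step 4: insert 23 -> lo=[1, 9] (size 2, max 9) hi=[23, 44] (size 2, min 23) -> median=16
Step 5: insert 43 -> lo=[1, 9, 23] (size 3, max 23) hi=[43, 44] (size 2, min 43) -> median=23
Step 6: insert 4 -> lo=[1, 4, 9] (size 3, max 9) hi=[23, 43, 44] (size 3, min 23) -> median=16
Step 7: insert 34 -> lo=[1, 4, 9, 23] (size 4, max 23) hi=[34, 43, 44] (size 3, min 34) -> median=23
Step 8: insert 41 -> lo=[1, 4, 9, 23] (size 4, max 23) hi=[34, 41, 43, 44] (size 4, min 34) -> median=28.5
Step 9: insert 25 -> lo=[1, 4, 9, 23, 25] (size 5, max 25) hi=[34, 41, 43, 44] (size 4, min 34) -> median=25
Step 10: insert 44 -> lo=[1, 4, 9, 23, 25] (size 5, max 25) hi=[34, 41, 43, 44, 44] (size 5, min 34) -> median=29.5
Step 11: insert 47 -> lo=[1, 4, 9, 23, 25, 34] (size 6, max 34) hi=[41, 43, 44, 44, 47] (size 5, min 41) -> median=34
Step 12: insert 27 -> lo=[1, 4, 9, 23, 25, 27] (size 6, max 27) hi=[34, 41, 43, 44, 44, 47] (size 6, min 34) -> median=30.5
Step 13: insert 4 -> lo=[1, 4, 4, 9, 23, 25, 27] (size 7, max 27) hi=[34, 41, 43, 44, 44, 47] (size 6, min 34) -> median=27
Step 14: insert 29 -> lo=[1, 4, 4, 9, 23, 25, 27] (size 7, max 27) hi=[29, 34, 41, 43, 44, 44, 47] (size 7, min 29) -> median=28

Answer: 28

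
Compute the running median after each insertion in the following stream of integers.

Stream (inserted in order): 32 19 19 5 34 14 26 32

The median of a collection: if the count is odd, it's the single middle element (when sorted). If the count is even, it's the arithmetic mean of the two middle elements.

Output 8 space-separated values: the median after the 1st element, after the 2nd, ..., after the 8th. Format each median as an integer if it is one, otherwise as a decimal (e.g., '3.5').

Answer: 32 25.5 19 19 19 19 19 22.5

Derivation:
Step 1: insert 32 -> lo=[32] (size 1, max 32) hi=[] (size 0) -> median=32
Step 2: insert 19 -> lo=[19] (size 1, max 19) hi=[32] (size 1, min 32) -> median=25.5
Step 3: insert 19 -> lo=[19, 19] (size 2, max 19) hi=[32] (size 1, min 32) -> median=19
Step 4: insert 5 -> lo=[5, 19] (size 2, max 19) hi=[19, 32] (size 2, min 19) -> median=19
Step 5: insert 34 -> lo=[5, 19, 19] (size 3, max 19) hi=[32, 34] (size 2, min 32) -> median=19
Step 6: insert 14 -> lo=[5, 14, 19] (size 3, max 19) hi=[19, 32, 34] (size 3, min 19) -> median=19
Step 7: insert 26 -> lo=[5, 14, 19, 19] (size 4, max 19) hi=[26, 32, 34] (size 3, min 26) -> median=19
Step 8: insert 32 -> lo=[5, 14, 19, 19] (size 4, max 19) hi=[26, 32, 32, 34] (size 4, min 26) -> median=22.5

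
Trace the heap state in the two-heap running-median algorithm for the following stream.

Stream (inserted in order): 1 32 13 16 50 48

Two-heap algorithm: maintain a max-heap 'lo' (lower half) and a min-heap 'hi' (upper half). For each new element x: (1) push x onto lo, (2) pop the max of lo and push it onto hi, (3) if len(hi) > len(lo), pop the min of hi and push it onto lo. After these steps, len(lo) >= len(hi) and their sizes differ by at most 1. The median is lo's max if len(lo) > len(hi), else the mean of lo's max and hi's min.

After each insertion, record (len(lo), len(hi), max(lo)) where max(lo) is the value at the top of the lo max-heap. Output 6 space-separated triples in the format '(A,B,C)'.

Step 1: insert 1 -> lo=[1] hi=[] -> (len(lo)=1, len(hi)=0, max(lo)=1)
Step 2: insert 32 -> lo=[1] hi=[32] -> (len(lo)=1, len(hi)=1, max(lo)=1)
Step 3: insert 13 -> lo=[1, 13] hi=[32] -> (len(lo)=2, len(hi)=1, max(lo)=13)
Step 4: insert 16 -> lo=[1, 13] hi=[16, 32] -> (len(lo)=2, len(hi)=2, max(lo)=13)
Step 5: insert 50 -> lo=[1, 13, 16] hi=[32, 50] -> (len(lo)=3, len(hi)=2, max(lo)=16)
Step 6: insert 48 -> lo=[1, 13, 16] hi=[32, 48, 50] -> (len(lo)=3, len(hi)=3, max(lo)=16)

Answer: (1,0,1) (1,1,1) (2,1,13) (2,2,13) (3,2,16) (3,3,16)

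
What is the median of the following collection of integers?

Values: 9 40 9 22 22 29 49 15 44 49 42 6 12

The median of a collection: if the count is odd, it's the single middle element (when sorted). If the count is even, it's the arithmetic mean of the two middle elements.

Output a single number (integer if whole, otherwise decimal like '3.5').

Step 1: insert 9 -> lo=[9] (size 1, max 9) hi=[] (size 0) -> median=9
Step 2: insert 40 -> lo=[9] (size 1, max 9) hi=[40] (size 1, min 40) -> median=24.5
Step 3: insert 9 -> lo=[9, 9] (size 2, max 9) hi=[40] (size 1, min 40) -> median=9
Step 4: insert 22 -> lo=[9, 9] (size 2, max 9) hi=[22, 40] (size 2, min 22) -> median=15.5
Step 5: insert 22 -> lo=[9, 9, 22] (size 3, max 22) hi=[22, 40] (size 2, min 22) -> median=22
Step 6: insert 29 -> lo=[9, 9, 22] (size 3, max 22) hi=[22, 29, 40] (size 3, min 22) -> median=22
Step 7: insert 49 -> lo=[9, 9, 22, 22] (size 4, max 22) hi=[29, 40, 49] (size 3, min 29) -> median=22
Step 8: insert 15 -> lo=[9, 9, 15, 22] (size 4, max 22) hi=[22, 29, 40, 49] (size 4, min 22) -> median=22
Step 9: insert 44 -> lo=[9, 9, 15, 22, 22] (size 5, max 22) hi=[29, 40, 44, 49] (size 4, min 29) -> median=22
Step 10: insert 49 -> lo=[9, 9, 15, 22, 22] (size 5, max 22) hi=[29, 40, 44, 49, 49] (size 5, min 29) -> median=25.5
Step 11: insert 42 -> lo=[9, 9, 15, 22, 22, 29] (size 6, max 29) hi=[40, 42, 44, 49, 49] (size 5, min 40) -> median=29
Step 12: insert 6 -> lo=[6, 9, 9, 15, 22, 22] (size 6, max 22) hi=[29, 40, 42, 44, 49, 49] (size 6, min 29) -> median=25.5
Step 13: insert 12 -> lo=[6, 9, 9, 12, 15, 22, 22] (size 7, max 22) hi=[29, 40, 42, 44, 49, 49] (size 6, min 29) -> median=22

Answer: 22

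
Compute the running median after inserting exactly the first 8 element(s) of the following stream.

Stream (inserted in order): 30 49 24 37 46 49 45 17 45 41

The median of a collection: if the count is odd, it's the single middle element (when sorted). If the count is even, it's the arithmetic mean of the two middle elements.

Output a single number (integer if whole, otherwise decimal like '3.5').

Answer: 41

Derivation:
Step 1: insert 30 -> lo=[30] (size 1, max 30) hi=[] (size 0) -> median=30
Step 2: insert 49 -> lo=[30] (size 1, max 30) hi=[49] (size 1, min 49) -> median=39.5
Step 3: insert 24 -> lo=[24, 30] (size 2, max 30) hi=[49] (size 1, min 49) -> median=30
Step 4: insert 37 -> lo=[24, 30] (size 2, max 30) hi=[37, 49] (size 2, min 37) -> median=33.5
Step 5: insert 46 -> lo=[24, 30, 37] (size 3, max 37) hi=[46, 49] (size 2, min 46) -> median=37
Step 6: insert 49 -> lo=[24, 30, 37] (size 3, max 37) hi=[46, 49, 49] (size 3, min 46) -> median=41.5
Step 7: insert 45 -> lo=[24, 30, 37, 45] (size 4, max 45) hi=[46, 49, 49] (size 3, min 46) -> median=45
Step 8: insert 17 -> lo=[17, 24, 30, 37] (size 4, max 37) hi=[45, 46, 49, 49] (size 4, min 45) -> median=41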